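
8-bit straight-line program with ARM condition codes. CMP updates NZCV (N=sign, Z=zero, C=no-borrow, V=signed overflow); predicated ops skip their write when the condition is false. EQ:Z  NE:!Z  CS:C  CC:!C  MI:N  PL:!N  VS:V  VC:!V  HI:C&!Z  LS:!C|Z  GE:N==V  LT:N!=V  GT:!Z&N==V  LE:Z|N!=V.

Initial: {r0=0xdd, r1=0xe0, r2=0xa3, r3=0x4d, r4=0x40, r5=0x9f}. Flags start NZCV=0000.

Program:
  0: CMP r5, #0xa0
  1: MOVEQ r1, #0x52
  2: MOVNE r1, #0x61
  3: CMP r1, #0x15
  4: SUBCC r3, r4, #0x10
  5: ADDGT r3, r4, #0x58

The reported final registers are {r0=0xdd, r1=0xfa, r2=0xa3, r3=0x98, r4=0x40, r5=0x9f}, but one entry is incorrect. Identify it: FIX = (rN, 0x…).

FIX = (r1, 0x61)

0: ✓ CMP  NZCV=1000
1: · MOVEQ
2: ✓ MOVNE  r1←0x61
3: ✓ CMP  NZCV=0010
4: · SUBCC
5: ✓ ADDGT  r3←0x98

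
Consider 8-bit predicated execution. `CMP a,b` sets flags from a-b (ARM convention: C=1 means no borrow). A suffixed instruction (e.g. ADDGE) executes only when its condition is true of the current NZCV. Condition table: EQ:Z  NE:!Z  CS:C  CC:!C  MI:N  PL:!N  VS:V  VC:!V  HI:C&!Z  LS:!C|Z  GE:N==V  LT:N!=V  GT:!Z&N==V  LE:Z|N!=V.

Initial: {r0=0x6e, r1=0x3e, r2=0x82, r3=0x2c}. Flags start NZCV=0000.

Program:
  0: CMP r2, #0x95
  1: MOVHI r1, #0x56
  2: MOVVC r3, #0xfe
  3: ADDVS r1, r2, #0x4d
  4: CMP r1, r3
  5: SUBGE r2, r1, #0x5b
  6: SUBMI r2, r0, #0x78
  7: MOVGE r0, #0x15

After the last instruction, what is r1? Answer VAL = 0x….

[0] flags=1000 → (cmp)
[1] flags=1000 HI?F → skip
[2] flags=1000 VC?T → r3=0xfe
[3] flags=1000 VS?F → skip
[4] flags=0000 → (cmp)
[5] flags=0000 GE?T → r2=0xe3
[6] flags=0000 MI?F → skip
[7] flags=0000 GE?T → r0=0x15

VAL = 0x3e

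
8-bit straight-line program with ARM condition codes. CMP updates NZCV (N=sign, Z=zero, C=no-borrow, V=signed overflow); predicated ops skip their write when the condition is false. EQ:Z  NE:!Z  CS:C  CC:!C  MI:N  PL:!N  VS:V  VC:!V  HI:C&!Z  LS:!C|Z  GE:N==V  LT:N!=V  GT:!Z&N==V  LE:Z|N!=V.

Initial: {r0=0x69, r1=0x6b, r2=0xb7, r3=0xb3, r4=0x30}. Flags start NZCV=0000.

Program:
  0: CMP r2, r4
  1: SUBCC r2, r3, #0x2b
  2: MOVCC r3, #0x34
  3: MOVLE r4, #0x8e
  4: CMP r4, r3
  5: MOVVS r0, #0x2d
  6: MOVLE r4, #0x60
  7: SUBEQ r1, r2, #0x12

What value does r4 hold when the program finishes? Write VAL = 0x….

[0] flags=1010 → (cmp)
[1] flags=1010 CC?F → skip
[2] flags=1010 CC?F → skip
[3] flags=1010 LE?T → r4=0x8e
[4] flags=1000 → (cmp)
[5] flags=1000 VS?F → skip
[6] flags=1000 LE?T → r4=0x60
[7] flags=1000 EQ?F → skip

VAL = 0x60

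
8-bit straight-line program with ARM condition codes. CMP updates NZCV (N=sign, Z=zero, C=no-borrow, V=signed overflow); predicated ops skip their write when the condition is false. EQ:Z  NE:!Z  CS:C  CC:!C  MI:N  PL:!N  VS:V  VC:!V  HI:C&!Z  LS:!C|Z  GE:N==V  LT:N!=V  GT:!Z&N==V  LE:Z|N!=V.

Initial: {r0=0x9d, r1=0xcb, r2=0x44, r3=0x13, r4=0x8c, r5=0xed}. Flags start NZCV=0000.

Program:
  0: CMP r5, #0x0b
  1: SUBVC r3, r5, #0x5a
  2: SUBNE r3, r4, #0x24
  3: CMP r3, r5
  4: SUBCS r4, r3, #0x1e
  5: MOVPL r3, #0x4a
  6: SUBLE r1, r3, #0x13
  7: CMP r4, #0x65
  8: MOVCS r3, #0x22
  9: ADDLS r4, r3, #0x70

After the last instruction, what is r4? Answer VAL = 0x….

VAL = 0x8c

[0] flags=1010 → (cmp)
[1] flags=1010 VC?T → r3=0x93
[2] flags=1010 NE?T → r3=0x68
[3] flags=0000 → (cmp)
[4] flags=0000 CS?F → skip
[5] flags=0000 PL?T → r3=0x4a
[6] flags=0000 LE?F → skip
[7] flags=0011 → (cmp)
[8] flags=0011 CS?T → r3=0x22
[9] flags=0011 LS?F → skip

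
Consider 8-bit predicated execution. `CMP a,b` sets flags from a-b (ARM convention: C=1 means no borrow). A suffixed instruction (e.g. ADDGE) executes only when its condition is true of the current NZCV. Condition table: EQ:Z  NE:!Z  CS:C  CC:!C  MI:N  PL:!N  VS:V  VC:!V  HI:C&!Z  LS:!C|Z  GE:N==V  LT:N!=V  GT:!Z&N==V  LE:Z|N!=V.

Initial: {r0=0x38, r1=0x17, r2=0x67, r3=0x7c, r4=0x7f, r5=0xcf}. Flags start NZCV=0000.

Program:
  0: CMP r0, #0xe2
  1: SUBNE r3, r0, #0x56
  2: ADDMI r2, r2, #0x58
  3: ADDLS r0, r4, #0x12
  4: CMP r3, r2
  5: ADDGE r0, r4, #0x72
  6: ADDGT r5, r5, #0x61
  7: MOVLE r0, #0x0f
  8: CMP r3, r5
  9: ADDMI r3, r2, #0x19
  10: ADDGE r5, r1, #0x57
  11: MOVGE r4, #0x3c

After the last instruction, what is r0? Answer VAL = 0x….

[0] flags=0000 → (cmp)
[1] flags=0000 NE?T → r3=0xe2
[2] flags=0000 MI?F → skip
[3] flags=0000 LS?T → r0=0x91
[4] flags=0011 → (cmp)
[5] flags=0011 GE?F → skip
[6] flags=0011 GT?F → skip
[7] flags=0011 LE?T → r0=0x0f
[8] flags=0010 → (cmp)
[9] flags=0010 MI?F → skip
[10] flags=0010 GE?T → r5=0x6e
[11] flags=0010 GE?T → r4=0x3c

VAL = 0x0f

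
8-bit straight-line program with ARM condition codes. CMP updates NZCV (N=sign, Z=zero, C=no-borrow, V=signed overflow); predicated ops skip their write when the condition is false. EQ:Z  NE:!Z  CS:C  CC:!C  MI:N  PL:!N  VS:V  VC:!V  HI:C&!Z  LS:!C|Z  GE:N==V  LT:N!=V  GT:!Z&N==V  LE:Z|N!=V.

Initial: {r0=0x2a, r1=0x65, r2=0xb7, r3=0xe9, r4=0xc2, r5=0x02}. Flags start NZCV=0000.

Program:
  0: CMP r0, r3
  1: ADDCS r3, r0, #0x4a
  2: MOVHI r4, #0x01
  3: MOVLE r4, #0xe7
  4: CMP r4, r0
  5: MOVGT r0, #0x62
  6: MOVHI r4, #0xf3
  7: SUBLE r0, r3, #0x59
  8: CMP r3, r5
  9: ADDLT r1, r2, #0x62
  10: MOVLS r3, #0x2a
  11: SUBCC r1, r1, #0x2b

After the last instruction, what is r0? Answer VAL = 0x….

0: ✓ CMP  NZCV=0000
1: · ADDCS
2: · MOVHI
3: · MOVLE
4: ✓ CMP  NZCV=1010
5: · MOVGT
6: ✓ MOVHI  r4←0xf3
7: ✓ SUBLE  r0←0x90
8: ✓ CMP  NZCV=1010
9: ✓ ADDLT  r1←0x19
10: · MOVLS
11: · SUBCC

VAL = 0x90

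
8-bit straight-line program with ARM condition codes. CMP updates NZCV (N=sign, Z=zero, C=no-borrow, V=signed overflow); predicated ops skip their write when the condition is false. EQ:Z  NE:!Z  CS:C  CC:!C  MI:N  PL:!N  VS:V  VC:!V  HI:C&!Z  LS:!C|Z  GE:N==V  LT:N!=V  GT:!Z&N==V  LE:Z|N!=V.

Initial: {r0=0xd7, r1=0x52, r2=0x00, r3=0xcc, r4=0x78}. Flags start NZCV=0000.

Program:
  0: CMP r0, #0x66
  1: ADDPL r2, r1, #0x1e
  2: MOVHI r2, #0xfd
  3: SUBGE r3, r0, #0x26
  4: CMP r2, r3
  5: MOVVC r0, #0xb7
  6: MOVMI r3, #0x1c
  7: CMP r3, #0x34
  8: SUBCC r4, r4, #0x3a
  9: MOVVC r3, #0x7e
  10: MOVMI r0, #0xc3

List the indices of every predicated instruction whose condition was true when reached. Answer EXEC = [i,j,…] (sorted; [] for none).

EXEC = [1,2,5,9,10]

0: ✓ CMP  NZCV=0011
1: ✓ ADDPL  r2←0x70
2: ✓ MOVHI  r2←0xfd
3: · SUBGE
4: ✓ CMP  NZCV=0010
5: ✓ MOVVC  r0←0xb7
6: · MOVMI
7: ✓ CMP  NZCV=1010
8: · SUBCC
9: ✓ MOVVC  r3←0x7e
10: ✓ MOVMI  r0←0xc3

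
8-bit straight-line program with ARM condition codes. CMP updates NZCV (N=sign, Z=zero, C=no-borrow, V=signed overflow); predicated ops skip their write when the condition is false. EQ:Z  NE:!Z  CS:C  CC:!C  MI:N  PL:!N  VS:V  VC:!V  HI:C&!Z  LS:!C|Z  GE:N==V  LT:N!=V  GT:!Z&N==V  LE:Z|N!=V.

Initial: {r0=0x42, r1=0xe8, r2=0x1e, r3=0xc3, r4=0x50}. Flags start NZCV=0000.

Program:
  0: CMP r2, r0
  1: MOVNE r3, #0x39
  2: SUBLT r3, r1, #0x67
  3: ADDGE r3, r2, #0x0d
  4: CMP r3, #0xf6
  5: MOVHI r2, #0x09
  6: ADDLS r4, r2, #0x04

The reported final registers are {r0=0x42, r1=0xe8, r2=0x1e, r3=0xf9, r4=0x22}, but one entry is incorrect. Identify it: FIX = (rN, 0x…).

FIX = (r3, 0x81)

0: ✓ CMP  NZCV=1000
1: ✓ MOVNE  r3←0x39
2: ✓ SUBLT  r3←0x81
3: · ADDGE
4: ✓ CMP  NZCV=1000
5: · MOVHI
6: ✓ ADDLS  r4←0x22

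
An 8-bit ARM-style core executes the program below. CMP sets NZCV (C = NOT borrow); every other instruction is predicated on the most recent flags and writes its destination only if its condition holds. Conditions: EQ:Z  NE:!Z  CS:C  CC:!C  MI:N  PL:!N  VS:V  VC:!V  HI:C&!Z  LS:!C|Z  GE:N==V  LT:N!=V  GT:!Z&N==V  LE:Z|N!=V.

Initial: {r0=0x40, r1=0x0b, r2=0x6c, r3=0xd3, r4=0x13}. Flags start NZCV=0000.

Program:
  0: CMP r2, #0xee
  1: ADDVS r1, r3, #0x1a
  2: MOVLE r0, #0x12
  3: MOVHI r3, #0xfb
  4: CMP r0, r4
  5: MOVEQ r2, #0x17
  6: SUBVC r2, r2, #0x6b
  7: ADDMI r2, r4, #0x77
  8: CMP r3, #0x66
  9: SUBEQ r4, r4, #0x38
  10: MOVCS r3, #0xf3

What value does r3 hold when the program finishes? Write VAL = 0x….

[0] flags=0000 → (cmp)
[1] flags=0000 VS?F → skip
[2] flags=0000 LE?F → skip
[3] flags=0000 HI?F → skip
[4] flags=0010 → (cmp)
[5] flags=0010 EQ?F → skip
[6] flags=0010 VC?T → r2=0x01
[7] flags=0010 MI?F → skip
[8] flags=0011 → (cmp)
[9] flags=0011 EQ?F → skip
[10] flags=0011 CS?T → r3=0xf3

VAL = 0xf3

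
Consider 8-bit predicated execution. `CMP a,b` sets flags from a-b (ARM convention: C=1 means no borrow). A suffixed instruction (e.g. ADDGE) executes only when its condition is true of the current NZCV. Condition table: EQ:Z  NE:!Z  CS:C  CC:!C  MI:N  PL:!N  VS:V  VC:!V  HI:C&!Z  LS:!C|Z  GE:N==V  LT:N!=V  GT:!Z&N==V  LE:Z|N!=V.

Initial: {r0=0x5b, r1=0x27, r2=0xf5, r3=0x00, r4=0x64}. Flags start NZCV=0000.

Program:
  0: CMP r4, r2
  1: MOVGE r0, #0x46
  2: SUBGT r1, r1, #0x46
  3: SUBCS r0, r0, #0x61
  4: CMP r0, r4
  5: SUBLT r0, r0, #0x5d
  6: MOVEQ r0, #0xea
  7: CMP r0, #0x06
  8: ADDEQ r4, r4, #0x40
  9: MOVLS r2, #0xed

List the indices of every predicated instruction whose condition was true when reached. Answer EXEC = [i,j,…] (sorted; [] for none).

EXEC = [1,2,5]

[0] flags=0000 → (cmp)
[1] flags=0000 GE?T → r0=0x46
[2] flags=0000 GT?T → r1=0xe1
[3] flags=0000 CS?F → skip
[4] flags=1000 → (cmp)
[5] flags=1000 LT?T → r0=0xe9
[6] flags=1000 EQ?F → skip
[7] flags=1010 → (cmp)
[8] flags=1010 EQ?F → skip
[9] flags=1010 LS?F → skip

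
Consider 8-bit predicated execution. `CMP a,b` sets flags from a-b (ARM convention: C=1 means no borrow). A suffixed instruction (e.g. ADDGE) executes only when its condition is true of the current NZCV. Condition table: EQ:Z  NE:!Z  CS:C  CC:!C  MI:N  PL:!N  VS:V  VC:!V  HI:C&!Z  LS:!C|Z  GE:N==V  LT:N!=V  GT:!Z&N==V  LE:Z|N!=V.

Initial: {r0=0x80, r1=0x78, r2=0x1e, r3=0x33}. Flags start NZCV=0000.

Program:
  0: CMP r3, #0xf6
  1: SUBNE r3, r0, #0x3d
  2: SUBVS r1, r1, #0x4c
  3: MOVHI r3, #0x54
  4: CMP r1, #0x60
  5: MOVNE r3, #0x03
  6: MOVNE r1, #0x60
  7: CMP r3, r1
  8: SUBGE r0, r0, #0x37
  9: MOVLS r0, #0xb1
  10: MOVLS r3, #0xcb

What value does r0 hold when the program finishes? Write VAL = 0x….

VAL = 0xb1

0: ✓ CMP  NZCV=0000
1: ✓ SUBNE  r3←0x43
2: · SUBVS
3: · MOVHI
4: ✓ CMP  NZCV=0010
5: ✓ MOVNE  r3←0x03
6: ✓ MOVNE  r1←0x60
7: ✓ CMP  NZCV=1000
8: · SUBGE
9: ✓ MOVLS  r0←0xb1
10: ✓ MOVLS  r3←0xcb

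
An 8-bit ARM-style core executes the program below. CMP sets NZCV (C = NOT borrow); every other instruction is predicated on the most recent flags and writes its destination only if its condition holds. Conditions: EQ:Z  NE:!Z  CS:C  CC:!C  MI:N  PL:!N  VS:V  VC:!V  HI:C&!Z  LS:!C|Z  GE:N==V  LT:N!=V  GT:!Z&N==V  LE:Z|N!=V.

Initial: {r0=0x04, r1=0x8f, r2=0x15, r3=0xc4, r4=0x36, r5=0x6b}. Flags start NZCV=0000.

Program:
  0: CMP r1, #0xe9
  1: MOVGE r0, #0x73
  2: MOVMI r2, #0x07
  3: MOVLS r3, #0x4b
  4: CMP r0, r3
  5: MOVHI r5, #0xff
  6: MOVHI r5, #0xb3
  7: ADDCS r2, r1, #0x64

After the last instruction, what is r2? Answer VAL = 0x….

VAL = 0x07

0: ✓ CMP  NZCV=1000
1: · MOVGE
2: ✓ MOVMI  r2←0x07
3: ✓ MOVLS  r3←0x4b
4: ✓ CMP  NZCV=1000
5: · MOVHI
6: · MOVHI
7: · ADDCS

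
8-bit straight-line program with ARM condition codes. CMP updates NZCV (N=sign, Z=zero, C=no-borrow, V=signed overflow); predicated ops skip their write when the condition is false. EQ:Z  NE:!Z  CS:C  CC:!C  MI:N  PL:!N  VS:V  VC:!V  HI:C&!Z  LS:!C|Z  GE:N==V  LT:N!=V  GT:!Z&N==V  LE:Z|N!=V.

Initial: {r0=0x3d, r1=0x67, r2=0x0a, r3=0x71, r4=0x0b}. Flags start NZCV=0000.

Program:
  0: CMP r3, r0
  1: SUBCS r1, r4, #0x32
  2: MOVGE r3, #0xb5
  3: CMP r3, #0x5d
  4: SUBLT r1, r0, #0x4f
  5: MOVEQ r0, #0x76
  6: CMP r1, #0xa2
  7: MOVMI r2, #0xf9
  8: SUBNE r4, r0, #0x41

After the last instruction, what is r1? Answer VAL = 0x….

VAL = 0xee

0: ✓ CMP  NZCV=0010
1: ✓ SUBCS  r1←0xd9
2: ✓ MOVGE  r3←0xb5
3: ✓ CMP  NZCV=0011
4: ✓ SUBLT  r1←0xee
5: · MOVEQ
6: ✓ CMP  NZCV=0010
7: · MOVMI
8: ✓ SUBNE  r4←0xfc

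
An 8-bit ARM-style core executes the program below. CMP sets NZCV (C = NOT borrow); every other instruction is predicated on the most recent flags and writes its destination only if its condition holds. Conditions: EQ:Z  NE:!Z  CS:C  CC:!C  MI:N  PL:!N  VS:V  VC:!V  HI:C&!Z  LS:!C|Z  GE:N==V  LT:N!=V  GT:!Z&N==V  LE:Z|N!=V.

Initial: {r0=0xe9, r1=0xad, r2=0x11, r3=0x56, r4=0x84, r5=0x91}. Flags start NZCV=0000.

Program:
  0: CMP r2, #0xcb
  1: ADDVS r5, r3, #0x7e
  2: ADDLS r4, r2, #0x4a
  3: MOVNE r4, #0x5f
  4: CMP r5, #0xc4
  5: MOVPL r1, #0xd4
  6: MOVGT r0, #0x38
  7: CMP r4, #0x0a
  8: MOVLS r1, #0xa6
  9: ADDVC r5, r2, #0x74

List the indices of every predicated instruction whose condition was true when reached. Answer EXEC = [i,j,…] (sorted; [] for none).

[0] flags=0000 → (cmp)
[1] flags=0000 VS?F → skip
[2] flags=0000 LS?T → r4=0x5b
[3] flags=0000 NE?T → r4=0x5f
[4] flags=1000 → (cmp)
[5] flags=1000 PL?F → skip
[6] flags=1000 GT?F → skip
[7] flags=0010 → (cmp)
[8] flags=0010 LS?F → skip
[9] flags=0010 VC?T → r5=0x85

EXEC = [2,3,9]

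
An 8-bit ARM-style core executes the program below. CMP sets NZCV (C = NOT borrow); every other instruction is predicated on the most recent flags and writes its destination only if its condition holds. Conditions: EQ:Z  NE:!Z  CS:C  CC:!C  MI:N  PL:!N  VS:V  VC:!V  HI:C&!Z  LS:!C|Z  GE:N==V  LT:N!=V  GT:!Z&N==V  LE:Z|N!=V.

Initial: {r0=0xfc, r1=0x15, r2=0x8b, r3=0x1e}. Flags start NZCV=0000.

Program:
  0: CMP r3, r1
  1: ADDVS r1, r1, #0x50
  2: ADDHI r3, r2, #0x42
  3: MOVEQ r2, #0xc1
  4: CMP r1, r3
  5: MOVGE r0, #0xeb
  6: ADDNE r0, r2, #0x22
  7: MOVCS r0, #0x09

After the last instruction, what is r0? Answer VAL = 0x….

[0] flags=0010 → (cmp)
[1] flags=0010 VS?F → skip
[2] flags=0010 HI?T → r3=0xcd
[3] flags=0010 EQ?F → skip
[4] flags=0000 → (cmp)
[5] flags=0000 GE?T → r0=0xeb
[6] flags=0000 NE?T → r0=0xad
[7] flags=0000 CS?F → skip

VAL = 0xad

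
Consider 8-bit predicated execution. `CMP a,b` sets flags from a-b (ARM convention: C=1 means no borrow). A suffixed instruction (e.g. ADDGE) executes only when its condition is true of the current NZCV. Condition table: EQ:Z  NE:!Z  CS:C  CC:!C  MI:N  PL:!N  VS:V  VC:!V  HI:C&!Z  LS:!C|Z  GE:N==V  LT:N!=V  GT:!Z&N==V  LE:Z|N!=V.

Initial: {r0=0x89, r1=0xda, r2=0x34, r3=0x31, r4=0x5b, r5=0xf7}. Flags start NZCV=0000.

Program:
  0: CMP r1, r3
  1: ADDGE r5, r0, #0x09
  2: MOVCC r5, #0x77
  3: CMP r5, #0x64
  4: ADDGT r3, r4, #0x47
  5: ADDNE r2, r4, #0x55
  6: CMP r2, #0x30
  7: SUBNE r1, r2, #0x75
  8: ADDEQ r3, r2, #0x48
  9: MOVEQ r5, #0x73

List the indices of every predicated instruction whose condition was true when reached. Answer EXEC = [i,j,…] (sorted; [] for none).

EXEC = [5,7]

0: ✓ CMP  NZCV=1010
1: · ADDGE
2: · MOVCC
3: ✓ CMP  NZCV=1010
4: · ADDGT
5: ✓ ADDNE  r2←0xb0
6: ✓ CMP  NZCV=1010
7: ✓ SUBNE  r1←0x3b
8: · ADDEQ
9: · MOVEQ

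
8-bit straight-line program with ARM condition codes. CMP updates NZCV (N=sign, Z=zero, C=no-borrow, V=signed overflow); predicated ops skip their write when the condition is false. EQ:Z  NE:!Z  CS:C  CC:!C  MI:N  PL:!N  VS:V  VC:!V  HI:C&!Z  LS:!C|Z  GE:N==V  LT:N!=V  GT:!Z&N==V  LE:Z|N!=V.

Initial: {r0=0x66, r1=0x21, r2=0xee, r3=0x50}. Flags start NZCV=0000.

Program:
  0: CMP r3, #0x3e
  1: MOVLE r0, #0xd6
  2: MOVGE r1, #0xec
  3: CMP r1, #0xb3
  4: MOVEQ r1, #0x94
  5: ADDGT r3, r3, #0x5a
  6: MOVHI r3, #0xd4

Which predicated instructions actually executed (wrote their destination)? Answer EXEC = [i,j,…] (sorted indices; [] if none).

0: ✓ CMP  NZCV=0010
1: · MOVLE
2: ✓ MOVGE  r1←0xec
3: ✓ CMP  NZCV=0010
4: · MOVEQ
5: ✓ ADDGT  r3←0xaa
6: ✓ MOVHI  r3←0xd4

EXEC = [2,5,6]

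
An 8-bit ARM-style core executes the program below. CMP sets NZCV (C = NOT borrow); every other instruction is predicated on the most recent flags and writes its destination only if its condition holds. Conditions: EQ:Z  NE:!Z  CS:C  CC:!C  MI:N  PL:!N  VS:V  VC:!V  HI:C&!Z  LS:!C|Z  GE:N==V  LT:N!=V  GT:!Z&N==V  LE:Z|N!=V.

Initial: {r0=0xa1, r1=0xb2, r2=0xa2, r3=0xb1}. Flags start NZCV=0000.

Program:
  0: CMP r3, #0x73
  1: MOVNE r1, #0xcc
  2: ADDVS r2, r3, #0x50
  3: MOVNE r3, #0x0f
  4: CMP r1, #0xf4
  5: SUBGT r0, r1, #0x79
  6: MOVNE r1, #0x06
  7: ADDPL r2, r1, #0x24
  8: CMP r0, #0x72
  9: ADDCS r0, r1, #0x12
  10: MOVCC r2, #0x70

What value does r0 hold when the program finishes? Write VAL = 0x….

VAL = 0x18

0: ✓ CMP  NZCV=0011
1: ✓ MOVNE  r1←0xcc
2: ✓ ADDVS  r2←0x01
3: ✓ MOVNE  r3←0x0f
4: ✓ CMP  NZCV=1000
5: · SUBGT
6: ✓ MOVNE  r1←0x06
7: · ADDPL
8: ✓ CMP  NZCV=0011
9: ✓ ADDCS  r0←0x18
10: · MOVCC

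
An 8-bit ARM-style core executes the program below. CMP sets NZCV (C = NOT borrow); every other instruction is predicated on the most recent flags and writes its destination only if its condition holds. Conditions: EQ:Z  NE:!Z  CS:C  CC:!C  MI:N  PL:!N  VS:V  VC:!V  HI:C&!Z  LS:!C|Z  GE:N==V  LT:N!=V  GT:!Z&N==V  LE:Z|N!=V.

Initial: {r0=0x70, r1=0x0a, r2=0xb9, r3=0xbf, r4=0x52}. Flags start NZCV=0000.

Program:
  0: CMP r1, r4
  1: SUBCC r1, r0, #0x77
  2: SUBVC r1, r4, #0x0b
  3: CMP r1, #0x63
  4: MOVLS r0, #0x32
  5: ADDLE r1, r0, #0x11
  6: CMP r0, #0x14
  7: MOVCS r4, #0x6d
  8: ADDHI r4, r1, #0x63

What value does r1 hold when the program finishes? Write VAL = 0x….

VAL = 0x43

[0] flags=1000 → (cmp)
[1] flags=1000 CC?T → r1=0xf9
[2] flags=1000 VC?T → r1=0x47
[3] flags=1000 → (cmp)
[4] flags=1000 LS?T → r0=0x32
[5] flags=1000 LE?T → r1=0x43
[6] flags=0010 → (cmp)
[7] flags=0010 CS?T → r4=0x6d
[8] flags=0010 HI?T → r4=0xa6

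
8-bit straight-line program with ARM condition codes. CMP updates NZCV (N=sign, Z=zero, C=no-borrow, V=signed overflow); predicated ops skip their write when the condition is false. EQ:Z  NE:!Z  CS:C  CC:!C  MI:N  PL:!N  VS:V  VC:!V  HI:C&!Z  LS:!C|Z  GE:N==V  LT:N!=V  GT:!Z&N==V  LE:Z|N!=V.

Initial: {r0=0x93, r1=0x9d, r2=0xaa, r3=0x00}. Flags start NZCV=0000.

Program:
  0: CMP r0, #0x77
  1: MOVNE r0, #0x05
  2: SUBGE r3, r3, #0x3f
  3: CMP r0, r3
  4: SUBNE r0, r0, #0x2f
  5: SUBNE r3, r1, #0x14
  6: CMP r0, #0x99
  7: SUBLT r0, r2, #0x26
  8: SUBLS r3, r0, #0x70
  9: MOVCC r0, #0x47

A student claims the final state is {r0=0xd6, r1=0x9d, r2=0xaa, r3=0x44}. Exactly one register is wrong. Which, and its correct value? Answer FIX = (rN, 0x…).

[0] flags=0011 → (cmp)
[1] flags=0011 NE?T → r0=0x05
[2] flags=0011 GE?F → skip
[3] flags=0010 → (cmp)
[4] flags=0010 NE?T → r0=0xd6
[5] flags=0010 NE?T → r3=0x89
[6] flags=0010 → (cmp)
[7] flags=0010 LT?F → skip
[8] flags=0010 LS?F → skip
[9] flags=0010 CC?F → skip

FIX = (r3, 0x89)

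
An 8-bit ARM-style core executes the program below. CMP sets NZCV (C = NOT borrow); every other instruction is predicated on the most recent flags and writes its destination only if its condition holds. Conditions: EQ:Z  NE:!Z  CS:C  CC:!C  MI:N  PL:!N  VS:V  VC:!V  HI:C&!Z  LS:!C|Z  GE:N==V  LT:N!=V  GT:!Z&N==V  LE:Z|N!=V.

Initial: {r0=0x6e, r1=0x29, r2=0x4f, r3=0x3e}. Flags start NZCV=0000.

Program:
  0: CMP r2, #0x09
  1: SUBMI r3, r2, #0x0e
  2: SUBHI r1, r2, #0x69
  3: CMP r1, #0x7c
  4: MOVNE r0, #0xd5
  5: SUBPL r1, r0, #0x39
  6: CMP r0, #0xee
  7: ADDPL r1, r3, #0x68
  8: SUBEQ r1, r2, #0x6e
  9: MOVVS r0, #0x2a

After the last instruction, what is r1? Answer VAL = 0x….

VAL = 0x9c

[0] flags=0010 → (cmp)
[1] flags=0010 MI?F → skip
[2] flags=0010 HI?T → r1=0xe6
[3] flags=0011 → (cmp)
[4] flags=0011 NE?T → r0=0xd5
[5] flags=0011 PL?T → r1=0x9c
[6] flags=1000 → (cmp)
[7] flags=1000 PL?F → skip
[8] flags=1000 EQ?F → skip
[9] flags=1000 VS?F → skip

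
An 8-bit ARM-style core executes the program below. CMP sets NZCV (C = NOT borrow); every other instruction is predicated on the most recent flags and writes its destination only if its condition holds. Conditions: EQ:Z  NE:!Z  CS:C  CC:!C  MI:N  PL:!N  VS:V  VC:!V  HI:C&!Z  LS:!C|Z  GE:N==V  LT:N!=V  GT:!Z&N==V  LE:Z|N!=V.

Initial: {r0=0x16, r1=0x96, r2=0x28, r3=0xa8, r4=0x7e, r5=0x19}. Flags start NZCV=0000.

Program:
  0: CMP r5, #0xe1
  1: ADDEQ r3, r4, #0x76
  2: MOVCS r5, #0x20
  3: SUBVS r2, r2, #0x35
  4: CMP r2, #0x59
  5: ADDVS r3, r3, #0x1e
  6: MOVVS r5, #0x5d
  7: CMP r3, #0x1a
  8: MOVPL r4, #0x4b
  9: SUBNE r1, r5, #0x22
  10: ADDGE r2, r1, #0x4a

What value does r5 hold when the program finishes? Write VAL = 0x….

VAL = 0x19

[0] flags=0000 → (cmp)
[1] flags=0000 EQ?F → skip
[2] flags=0000 CS?F → skip
[3] flags=0000 VS?F → skip
[4] flags=1000 → (cmp)
[5] flags=1000 VS?F → skip
[6] flags=1000 VS?F → skip
[7] flags=1010 → (cmp)
[8] flags=1010 PL?F → skip
[9] flags=1010 NE?T → r1=0xf7
[10] flags=1010 GE?F → skip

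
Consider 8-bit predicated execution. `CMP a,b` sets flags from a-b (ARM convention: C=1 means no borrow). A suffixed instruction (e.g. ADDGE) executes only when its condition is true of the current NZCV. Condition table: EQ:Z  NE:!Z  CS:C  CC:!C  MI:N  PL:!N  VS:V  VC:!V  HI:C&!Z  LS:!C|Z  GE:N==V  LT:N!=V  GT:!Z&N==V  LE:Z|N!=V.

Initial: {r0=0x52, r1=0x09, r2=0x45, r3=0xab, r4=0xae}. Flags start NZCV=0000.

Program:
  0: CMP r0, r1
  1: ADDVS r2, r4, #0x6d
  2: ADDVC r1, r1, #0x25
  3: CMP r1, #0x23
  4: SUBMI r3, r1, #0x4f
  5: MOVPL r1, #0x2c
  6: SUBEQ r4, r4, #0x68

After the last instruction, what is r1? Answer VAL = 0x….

VAL = 0x2c

0: ✓ CMP  NZCV=0010
1: · ADDVS
2: ✓ ADDVC  r1←0x2e
3: ✓ CMP  NZCV=0010
4: · SUBMI
5: ✓ MOVPL  r1←0x2c
6: · SUBEQ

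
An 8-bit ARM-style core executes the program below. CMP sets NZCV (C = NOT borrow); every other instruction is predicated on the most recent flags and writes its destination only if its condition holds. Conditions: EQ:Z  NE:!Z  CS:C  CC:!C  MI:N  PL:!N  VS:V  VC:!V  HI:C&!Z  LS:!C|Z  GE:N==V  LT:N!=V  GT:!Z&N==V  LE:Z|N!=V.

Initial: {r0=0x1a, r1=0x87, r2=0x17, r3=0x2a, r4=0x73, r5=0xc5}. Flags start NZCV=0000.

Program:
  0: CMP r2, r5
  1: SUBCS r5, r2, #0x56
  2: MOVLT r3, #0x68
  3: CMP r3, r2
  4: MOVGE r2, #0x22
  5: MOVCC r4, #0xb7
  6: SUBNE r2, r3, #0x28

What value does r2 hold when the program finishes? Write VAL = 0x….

VAL = 0x02

0: ✓ CMP  NZCV=0000
1: · SUBCS
2: · MOVLT
3: ✓ CMP  NZCV=0010
4: ✓ MOVGE  r2←0x22
5: · MOVCC
6: ✓ SUBNE  r2←0x02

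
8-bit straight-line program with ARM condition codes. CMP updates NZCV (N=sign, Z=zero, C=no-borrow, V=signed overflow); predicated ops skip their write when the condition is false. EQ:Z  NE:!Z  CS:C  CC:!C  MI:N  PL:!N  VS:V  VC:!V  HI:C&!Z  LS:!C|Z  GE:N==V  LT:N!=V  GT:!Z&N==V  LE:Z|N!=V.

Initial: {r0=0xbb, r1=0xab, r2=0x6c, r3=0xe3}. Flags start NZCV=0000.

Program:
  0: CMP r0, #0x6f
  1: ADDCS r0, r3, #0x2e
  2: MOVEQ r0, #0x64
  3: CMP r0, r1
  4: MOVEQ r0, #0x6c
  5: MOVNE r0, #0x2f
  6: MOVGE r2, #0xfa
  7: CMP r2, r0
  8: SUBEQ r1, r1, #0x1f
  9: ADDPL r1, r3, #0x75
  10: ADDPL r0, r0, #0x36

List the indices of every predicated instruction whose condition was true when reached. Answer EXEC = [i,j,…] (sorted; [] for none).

EXEC = [1,5,6]

0: ✓ CMP  NZCV=0011
1: ✓ ADDCS  r0←0x11
2: · MOVEQ
3: ✓ CMP  NZCV=0000
4: · MOVEQ
5: ✓ MOVNE  r0←0x2f
6: ✓ MOVGE  r2←0xfa
7: ✓ CMP  NZCV=1010
8: · SUBEQ
9: · ADDPL
10: · ADDPL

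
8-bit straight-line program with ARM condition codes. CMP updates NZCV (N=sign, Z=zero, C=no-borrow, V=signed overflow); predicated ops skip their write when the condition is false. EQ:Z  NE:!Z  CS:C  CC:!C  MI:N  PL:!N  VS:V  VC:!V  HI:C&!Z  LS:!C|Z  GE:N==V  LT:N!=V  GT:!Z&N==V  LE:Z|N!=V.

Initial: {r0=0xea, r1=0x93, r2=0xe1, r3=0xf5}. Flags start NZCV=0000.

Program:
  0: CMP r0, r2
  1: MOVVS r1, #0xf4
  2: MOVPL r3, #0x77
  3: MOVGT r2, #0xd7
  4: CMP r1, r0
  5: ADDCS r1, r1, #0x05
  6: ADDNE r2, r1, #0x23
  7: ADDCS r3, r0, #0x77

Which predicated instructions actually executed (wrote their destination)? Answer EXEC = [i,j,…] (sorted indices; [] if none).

0: ✓ CMP  NZCV=0010
1: · MOVVS
2: ✓ MOVPL  r3←0x77
3: ✓ MOVGT  r2←0xd7
4: ✓ CMP  NZCV=1000
5: · ADDCS
6: ✓ ADDNE  r2←0xb6
7: · ADDCS

EXEC = [2,3,6]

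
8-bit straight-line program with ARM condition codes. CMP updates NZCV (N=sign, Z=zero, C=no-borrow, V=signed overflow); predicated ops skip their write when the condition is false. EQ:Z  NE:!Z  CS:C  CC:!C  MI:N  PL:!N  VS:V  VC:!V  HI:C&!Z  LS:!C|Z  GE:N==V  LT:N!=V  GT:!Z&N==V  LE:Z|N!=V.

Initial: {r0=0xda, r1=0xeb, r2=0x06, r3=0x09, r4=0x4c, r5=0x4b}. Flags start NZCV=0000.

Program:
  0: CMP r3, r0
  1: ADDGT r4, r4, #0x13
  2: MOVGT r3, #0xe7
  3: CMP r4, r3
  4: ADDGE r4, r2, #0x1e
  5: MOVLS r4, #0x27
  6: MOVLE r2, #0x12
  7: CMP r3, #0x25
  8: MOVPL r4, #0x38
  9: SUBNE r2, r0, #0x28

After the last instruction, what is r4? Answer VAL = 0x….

0: ✓ CMP  NZCV=0000
1: ✓ ADDGT  r4←0x5f
2: ✓ MOVGT  r3←0xe7
3: ✓ CMP  NZCV=0000
4: ✓ ADDGE  r4←0x24
5: ✓ MOVLS  r4←0x27
6: · MOVLE
7: ✓ CMP  NZCV=1010
8: · MOVPL
9: ✓ SUBNE  r2←0xb2

VAL = 0x27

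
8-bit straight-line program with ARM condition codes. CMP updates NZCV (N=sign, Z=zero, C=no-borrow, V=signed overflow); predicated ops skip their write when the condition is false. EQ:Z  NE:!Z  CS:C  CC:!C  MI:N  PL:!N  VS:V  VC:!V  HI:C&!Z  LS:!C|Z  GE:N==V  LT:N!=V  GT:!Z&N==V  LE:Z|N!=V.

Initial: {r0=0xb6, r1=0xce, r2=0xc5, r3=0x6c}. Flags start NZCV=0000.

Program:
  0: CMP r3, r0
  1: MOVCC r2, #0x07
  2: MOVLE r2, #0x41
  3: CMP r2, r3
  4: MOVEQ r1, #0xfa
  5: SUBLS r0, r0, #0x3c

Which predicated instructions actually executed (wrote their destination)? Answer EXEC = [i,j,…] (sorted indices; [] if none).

EXEC = [1,5]

0: ✓ CMP  NZCV=1001
1: ✓ MOVCC  r2←0x07
2: · MOVLE
3: ✓ CMP  NZCV=1000
4: · MOVEQ
5: ✓ SUBLS  r0←0x7a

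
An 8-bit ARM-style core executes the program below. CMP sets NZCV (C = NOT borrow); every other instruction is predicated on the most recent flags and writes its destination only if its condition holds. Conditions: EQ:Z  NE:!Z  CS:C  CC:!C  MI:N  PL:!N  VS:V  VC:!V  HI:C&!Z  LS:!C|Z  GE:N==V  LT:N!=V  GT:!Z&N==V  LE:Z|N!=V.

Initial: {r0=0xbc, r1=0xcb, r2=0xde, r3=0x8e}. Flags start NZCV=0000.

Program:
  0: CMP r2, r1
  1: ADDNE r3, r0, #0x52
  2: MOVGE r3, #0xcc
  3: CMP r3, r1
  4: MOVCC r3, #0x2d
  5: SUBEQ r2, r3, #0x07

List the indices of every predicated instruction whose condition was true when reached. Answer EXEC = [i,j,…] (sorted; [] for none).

EXEC = [1,2]

0: ✓ CMP  NZCV=0010
1: ✓ ADDNE  r3←0x0e
2: ✓ MOVGE  r3←0xcc
3: ✓ CMP  NZCV=0010
4: · MOVCC
5: · SUBEQ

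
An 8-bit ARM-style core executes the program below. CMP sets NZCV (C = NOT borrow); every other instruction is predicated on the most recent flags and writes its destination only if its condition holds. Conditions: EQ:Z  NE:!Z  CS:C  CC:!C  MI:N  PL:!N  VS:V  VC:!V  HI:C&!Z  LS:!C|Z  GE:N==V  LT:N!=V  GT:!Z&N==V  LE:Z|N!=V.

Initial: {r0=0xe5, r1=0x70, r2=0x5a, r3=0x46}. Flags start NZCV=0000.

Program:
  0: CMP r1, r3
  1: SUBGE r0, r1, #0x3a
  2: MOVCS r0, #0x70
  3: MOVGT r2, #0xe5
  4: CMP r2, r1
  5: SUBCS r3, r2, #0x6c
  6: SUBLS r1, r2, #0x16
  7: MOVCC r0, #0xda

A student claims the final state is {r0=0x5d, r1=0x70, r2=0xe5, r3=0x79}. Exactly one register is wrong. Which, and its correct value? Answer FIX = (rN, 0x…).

0: ✓ CMP  NZCV=0010
1: ✓ SUBGE  r0←0x36
2: ✓ MOVCS  r0←0x70
3: ✓ MOVGT  r2←0xe5
4: ✓ CMP  NZCV=0011
5: ✓ SUBCS  r3←0x79
6: · SUBLS
7: · MOVCC

FIX = (r0, 0x70)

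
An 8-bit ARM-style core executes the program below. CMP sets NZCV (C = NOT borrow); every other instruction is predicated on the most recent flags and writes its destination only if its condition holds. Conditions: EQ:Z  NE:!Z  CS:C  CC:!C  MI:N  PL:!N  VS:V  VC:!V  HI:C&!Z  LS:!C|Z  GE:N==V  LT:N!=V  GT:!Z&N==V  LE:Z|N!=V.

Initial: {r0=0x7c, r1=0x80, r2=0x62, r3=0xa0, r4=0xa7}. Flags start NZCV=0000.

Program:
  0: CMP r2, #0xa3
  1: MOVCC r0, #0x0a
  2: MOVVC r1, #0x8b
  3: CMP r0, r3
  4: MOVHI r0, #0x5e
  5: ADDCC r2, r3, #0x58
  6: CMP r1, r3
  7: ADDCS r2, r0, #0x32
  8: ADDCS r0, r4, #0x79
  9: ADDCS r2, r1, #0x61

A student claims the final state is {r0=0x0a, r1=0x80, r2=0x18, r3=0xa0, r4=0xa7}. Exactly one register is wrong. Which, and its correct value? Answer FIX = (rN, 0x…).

[0] flags=1001 → (cmp)
[1] flags=1001 CC?T → r0=0x0a
[2] flags=1001 VC?F → skip
[3] flags=0000 → (cmp)
[4] flags=0000 HI?F → skip
[5] flags=0000 CC?T → r2=0xf8
[6] flags=1000 → (cmp)
[7] flags=1000 CS?F → skip
[8] flags=1000 CS?F → skip
[9] flags=1000 CS?F → skip

FIX = (r2, 0xf8)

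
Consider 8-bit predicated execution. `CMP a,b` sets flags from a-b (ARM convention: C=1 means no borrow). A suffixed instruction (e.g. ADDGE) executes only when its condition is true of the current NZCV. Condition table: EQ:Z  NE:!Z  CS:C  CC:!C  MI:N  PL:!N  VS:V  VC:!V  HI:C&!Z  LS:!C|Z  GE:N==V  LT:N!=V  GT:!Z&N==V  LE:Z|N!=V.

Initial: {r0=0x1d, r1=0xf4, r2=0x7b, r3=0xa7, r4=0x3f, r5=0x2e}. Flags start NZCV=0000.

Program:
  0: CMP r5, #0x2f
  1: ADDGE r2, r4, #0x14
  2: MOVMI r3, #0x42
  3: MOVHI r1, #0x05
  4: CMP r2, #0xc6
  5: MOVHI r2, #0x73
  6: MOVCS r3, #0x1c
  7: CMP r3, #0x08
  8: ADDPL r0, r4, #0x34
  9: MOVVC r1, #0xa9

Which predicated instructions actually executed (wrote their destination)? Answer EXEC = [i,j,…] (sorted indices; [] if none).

[0] flags=1000 → (cmp)
[1] flags=1000 GE?F → skip
[2] flags=1000 MI?T → r3=0x42
[3] flags=1000 HI?F → skip
[4] flags=1001 → (cmp)
[5] flags=1001 HI?F → skip
[6] flags=1001 CS?F → skip
[7] flags=0010 → (cmp)
[8] flags=0010 PL?T → r0=0x73
[9] flags=0010 VC?T → r1=0xa9

EXEC = [2,8,9]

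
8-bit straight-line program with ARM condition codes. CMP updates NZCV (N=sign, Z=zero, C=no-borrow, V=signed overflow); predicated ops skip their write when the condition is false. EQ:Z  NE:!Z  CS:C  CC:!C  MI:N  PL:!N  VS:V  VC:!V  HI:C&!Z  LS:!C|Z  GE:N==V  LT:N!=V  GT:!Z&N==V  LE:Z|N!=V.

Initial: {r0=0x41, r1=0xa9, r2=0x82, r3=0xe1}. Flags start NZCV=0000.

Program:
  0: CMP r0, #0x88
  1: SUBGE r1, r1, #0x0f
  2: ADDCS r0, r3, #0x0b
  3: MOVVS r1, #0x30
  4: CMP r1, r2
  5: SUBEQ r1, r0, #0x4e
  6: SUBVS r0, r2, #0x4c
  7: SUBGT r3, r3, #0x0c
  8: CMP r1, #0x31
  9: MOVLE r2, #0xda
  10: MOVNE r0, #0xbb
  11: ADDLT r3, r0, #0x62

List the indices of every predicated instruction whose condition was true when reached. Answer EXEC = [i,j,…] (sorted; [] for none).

EXEC = [1,3,6,7,9,10,11]

[0] flags=1001 → (cmp)
[1] flags=1001 GE?T → r1=0x9a
[2] flags=1001 CS?F → skip
[3] flags=1001 VS?T → r1=0x30
[4] flags=1001 → (cmp)
[5] flags=1001 EQ?F → skip
[6] flags=1001 VS?T → r0=0x36
[7] flags=1001 GT?T → r3=0xd5
[8] flags=1000 → (cmp)
[9] flags=1000 LE?T → r2=0xda
[10] flags=1000 NE?T → r0=0xbb
[11] flags=1000 LT?T → r3=0x1d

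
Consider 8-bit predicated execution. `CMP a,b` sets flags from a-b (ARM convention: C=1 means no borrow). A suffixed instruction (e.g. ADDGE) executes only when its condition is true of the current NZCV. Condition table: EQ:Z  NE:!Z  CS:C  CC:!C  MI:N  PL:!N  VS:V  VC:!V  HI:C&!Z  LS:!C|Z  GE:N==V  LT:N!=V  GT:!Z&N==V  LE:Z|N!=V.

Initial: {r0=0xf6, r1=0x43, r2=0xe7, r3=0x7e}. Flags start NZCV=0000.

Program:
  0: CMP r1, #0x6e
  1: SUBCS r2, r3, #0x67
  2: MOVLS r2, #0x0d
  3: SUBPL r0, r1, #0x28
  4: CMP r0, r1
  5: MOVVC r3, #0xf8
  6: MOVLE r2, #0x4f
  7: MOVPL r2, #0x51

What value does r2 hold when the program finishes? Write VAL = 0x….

VAL = 0x4f

[0] flags=1000 → (cmp)
[1] flags=1000 CS?F → skip
[2] flags=1000 LS?T → r2=0x0d
[3] flags=1000 PL?F → skip
[4] flags=1010 → (cmp)
[5] flags=1010 VC?T → r3=0xf8
[6] flags=1010 LE?T → r2=0x4f
[7] flags=1010 PL?F → skip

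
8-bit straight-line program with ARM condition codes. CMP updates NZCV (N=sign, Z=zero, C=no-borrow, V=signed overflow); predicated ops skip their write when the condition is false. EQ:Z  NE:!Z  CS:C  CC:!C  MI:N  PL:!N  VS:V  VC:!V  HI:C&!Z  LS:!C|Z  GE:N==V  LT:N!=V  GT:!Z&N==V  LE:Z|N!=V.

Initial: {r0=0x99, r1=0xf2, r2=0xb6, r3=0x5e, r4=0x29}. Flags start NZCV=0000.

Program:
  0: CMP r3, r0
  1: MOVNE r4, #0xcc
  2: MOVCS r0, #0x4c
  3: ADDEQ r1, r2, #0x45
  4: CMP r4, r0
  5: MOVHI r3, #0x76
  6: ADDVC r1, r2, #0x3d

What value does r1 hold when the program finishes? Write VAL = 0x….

0: ✓ CMP  NZCV=1001
1: ✓ MOVNE  r4←0xcc
2: · MOVCS
3: · ADDEQ
4: ✓ CMP  NZCV=0010
5: ✓ MOVHI  r3←0x76
6: ✓ ADDVC  r1←0xf3

VAL = 0xf3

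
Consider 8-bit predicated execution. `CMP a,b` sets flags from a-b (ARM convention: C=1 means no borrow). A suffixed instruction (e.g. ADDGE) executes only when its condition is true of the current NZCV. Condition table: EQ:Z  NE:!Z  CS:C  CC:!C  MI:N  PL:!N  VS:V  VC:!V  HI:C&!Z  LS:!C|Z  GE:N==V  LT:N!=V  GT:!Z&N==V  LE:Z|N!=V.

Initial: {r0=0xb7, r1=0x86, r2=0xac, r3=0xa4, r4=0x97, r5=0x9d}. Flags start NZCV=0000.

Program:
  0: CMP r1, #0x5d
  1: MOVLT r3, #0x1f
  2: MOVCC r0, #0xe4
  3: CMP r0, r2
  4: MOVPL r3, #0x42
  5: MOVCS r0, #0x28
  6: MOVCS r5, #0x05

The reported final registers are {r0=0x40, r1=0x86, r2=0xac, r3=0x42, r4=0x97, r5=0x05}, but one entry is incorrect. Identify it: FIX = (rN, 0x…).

FIX = (r0, 0x28)

0: ✓ CMP  NZCV=0011
1: ✓ MOVLT  r3←0x1f
2: · MOVCC
3: ✓ CMP  NZCV=0010
4: ✓ MOVPL  r3←0x42
5: ✓ MOVCS  r0←0x28
6: ✓ MOVCS  r5←0x05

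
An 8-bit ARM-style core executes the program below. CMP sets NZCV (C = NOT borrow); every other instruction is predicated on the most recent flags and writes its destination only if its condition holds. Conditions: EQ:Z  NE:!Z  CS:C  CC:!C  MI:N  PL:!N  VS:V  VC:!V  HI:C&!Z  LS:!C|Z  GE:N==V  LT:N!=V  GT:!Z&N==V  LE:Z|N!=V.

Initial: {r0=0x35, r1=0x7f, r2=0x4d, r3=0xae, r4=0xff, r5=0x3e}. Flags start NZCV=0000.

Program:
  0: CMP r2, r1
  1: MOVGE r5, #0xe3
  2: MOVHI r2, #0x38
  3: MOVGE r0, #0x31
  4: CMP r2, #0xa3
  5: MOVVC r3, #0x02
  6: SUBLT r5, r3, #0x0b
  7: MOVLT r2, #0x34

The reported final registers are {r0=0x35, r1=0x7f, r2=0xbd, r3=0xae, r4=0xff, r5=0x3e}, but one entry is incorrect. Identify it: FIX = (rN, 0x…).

[0] flags=1000 → (cmp)
[1] flags=1000 GE?F → skip
[2] flags=1000 HI?F → skip
[3] flags=1000 GE?F → skip
[4] flags=1001 → (cmp)
[5] flags=1001 VC?F → skip
[6] flags=1001 LT?F → skip
[7] flags=1001 LT?F → skip

FIX = (r2, 0x4d)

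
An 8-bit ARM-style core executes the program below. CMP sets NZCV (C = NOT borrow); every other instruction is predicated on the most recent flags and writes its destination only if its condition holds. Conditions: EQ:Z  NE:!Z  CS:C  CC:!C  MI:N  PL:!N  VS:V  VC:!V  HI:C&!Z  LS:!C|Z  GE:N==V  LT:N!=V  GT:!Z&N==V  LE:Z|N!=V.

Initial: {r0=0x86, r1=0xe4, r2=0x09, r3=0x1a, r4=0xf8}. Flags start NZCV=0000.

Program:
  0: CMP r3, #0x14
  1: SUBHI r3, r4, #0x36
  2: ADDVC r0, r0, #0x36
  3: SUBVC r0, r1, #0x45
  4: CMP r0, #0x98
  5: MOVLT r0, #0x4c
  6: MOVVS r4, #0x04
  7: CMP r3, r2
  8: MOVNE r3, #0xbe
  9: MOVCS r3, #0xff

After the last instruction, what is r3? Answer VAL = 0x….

VAL = 0xff

[0] flags=0010 → (cmp)
[1] flags=0010 HI?T → r3=0xc2
[2] flags=0010 VC?T → r0=0xbc
[3] flags=0010 VC?T → r0=0x9f
[4] flags=0010 → (cmp)
[5] flags=0010 LT?F → skip
[6] flags=0010 VS?F → skip
[7] flags=1010 → (cmp)
[8] flags=1010 NE?T → r3=0xbe
[9] flags=1010 CS?T → r3=0xff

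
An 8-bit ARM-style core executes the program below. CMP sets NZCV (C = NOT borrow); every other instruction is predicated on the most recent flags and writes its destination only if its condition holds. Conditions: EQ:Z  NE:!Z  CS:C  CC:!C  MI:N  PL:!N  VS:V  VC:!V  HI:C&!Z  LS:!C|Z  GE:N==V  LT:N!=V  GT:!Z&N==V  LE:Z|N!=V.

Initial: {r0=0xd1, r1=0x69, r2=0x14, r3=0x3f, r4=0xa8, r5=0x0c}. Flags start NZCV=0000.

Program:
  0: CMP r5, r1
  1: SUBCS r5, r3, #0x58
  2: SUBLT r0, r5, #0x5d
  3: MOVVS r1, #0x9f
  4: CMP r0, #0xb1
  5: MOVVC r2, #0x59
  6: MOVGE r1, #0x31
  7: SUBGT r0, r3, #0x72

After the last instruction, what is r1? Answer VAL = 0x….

VAL = 0x69

[0] flags=1000 → (cmp)
[1] flags=1000 CS?F → skip
[2] flags=1000 LT?T → r0=0xaf
[3] flags=1000 VS?F → skip
[4] flags=1000 → (cmp)
[5] flags=1000 VC?T → r2=0x59
[6] flags=1000 GE?F → skip
[7] flags=1000 GT?F → skip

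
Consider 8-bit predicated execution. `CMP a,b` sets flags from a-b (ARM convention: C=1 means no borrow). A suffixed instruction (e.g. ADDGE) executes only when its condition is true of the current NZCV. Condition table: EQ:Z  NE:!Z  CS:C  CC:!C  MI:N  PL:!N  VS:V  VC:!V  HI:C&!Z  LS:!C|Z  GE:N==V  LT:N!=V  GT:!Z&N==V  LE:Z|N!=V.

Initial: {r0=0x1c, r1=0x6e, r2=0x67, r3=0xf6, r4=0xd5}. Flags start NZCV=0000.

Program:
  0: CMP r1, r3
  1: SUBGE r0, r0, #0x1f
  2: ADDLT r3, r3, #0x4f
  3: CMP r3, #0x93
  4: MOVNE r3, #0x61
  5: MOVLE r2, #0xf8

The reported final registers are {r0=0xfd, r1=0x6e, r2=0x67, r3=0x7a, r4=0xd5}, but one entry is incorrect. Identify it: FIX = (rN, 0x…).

FIX = (r3, 0x61)

0: ✓ CMP  NZCV=0000
1: ✓ SUBGE  r0←0xfd
2: · ADDLT
3: ✓ CMP  NZCV=0010
4: ✓ MOVNE  r3←0x61
5: · MOVLE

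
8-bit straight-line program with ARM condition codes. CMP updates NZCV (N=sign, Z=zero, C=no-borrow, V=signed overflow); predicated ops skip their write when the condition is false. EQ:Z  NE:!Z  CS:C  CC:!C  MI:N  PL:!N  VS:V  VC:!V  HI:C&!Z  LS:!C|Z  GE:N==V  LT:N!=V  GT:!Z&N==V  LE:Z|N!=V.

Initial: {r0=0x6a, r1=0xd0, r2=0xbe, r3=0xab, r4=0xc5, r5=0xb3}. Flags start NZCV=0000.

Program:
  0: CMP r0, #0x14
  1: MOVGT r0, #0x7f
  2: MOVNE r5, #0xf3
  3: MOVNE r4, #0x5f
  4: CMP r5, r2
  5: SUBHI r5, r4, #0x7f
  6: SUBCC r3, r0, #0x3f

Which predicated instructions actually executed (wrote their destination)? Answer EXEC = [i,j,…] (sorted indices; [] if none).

0: ✓ CMP  NZCV=0010
1: ✓ MOVGT  r0←0x7f
2: ✓ MOVNE  r5←0xf3
3: ✓ MOVNE  r4←0x5f
4: ✓ CMP  NZCV=0010
5: ✓ SUBHI  r5←0xe0
6: · SUBCC

EXEC = [1,2,3,5]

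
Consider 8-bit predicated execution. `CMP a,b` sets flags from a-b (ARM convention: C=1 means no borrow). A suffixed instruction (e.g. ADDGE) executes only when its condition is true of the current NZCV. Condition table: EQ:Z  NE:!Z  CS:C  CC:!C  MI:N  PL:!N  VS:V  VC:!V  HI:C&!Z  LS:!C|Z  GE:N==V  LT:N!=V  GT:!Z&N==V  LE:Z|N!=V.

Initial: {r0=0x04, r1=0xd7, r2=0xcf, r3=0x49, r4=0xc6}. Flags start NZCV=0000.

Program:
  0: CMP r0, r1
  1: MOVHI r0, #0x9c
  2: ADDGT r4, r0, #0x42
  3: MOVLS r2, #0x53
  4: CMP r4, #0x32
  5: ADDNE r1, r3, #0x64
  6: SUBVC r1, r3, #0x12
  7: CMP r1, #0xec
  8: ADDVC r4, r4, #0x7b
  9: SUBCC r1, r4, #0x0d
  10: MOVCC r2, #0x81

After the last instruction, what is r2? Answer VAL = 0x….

[0] flags=0000 → (cmp)
[1] flags=0000 HI?F → skip
[2] flags=0000 GT?T → r4=0x46
[3] flags=0000 LS?T → r2=0x53
[4] flags=0010 → (cmp)
[5] flags=0010 NE?T → r1=0xad
[6] flags=0010 VC?T → r1=0x37
[7] flags=0000 → (cmp)
[8] flags=0000 VC?T → r4=0xc1
[9] flags=0000 CC?T → r1=0xb4
[10] flags=0000 CC?T → r2=0x81

VAL = 0x81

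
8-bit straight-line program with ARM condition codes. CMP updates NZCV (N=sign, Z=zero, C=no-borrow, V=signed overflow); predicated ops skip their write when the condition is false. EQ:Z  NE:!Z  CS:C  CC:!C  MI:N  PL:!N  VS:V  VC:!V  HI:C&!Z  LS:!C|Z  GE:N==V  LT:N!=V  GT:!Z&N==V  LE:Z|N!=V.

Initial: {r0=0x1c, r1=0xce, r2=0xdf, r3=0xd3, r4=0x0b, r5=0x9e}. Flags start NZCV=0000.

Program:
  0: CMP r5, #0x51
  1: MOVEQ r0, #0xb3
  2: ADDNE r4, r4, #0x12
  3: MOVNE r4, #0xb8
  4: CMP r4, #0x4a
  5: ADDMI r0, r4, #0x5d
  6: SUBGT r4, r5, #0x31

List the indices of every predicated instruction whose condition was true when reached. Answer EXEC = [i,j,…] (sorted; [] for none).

EXEC = [2,3]

0: ✓ CMP  NZCV=0011
1: · MOVEQ
2: ✓ ADDNE  r4←0x1d
3: ✓ MOVNE  r4←0xb8
4: ✓ CMP  NZCV=0011
5: · ADDMI
6: · SUBGT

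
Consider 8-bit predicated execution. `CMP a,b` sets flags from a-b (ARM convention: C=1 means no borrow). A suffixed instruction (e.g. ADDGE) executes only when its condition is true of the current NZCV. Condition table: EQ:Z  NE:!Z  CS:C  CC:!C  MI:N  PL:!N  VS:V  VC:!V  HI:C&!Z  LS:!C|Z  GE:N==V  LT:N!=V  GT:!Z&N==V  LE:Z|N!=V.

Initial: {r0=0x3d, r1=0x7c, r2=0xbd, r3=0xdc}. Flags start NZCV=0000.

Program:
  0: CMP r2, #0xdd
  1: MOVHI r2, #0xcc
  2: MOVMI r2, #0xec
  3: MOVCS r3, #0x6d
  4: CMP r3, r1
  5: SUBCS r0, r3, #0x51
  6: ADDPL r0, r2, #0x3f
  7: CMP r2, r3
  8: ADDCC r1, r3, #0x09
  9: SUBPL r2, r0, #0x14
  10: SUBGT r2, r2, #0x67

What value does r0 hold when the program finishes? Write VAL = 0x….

[0] flags=1000 → (cmp)
[1] flags=1000 HI?F → skip
[2] flags=1000 MI?T → r2=0xec
[3] flags=1000 CS?F → skip
[4] flags=0011 → (cmp)
[5] flags=0011 CS?T → r0=0x8b
[6] flags=0011 PL?T → r0=0x2b
[7] flags=0010 → (cmp)
[8] flags=0010 CC?F → skip
[9] flags=0010 PL?T → r2=0x17
[10] flags=0010 GT?T → r2=0xb0

VAL = 0x2b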